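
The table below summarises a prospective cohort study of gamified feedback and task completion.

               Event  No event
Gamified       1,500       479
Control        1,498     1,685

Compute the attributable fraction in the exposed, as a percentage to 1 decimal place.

Cells: a = 1500, b = 479, c = 1498, d = 1685.
Risk in exposed = 1500/1979 = 0.75796; risk in unexposed = 1498/3183 = 0.47063.
RR = 0.75796/0.47063 = 1.61054
AR% = (RR − 1)/RR × 100 = (1.61054 − 1)/1.61054 × 100 = 37.9088%

37.9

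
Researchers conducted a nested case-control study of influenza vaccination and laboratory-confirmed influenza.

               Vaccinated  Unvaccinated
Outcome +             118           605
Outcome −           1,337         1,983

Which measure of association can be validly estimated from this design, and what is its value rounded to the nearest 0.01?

Reading the table with exposure as columns: a = 118 (Vaccinated, case), b = 1337 (Vaccinated, non-case), c = 605 (Unvaccinated, case), d = 1983.
This is a nested case-control study: participants were sampled on outcome status, so risks in the source population cannot be estimated directly — relative risk is not valid here. The odds ratio is the appropriate measure.
OR = (a·d)/(b·c) = (118 × 1983) / (1337 × 605) = 233994 / 808885 = 0.28928

0.29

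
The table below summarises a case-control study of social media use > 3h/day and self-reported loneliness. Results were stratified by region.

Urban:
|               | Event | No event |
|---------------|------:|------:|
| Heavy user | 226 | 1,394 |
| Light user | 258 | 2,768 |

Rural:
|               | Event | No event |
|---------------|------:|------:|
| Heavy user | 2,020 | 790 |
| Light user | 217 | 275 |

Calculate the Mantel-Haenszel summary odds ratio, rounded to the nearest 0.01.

OR_MH = Σ(aᵢdᵢ/nᵢ) / Σ(bᵢcᵢ/nᵢ), where nᵢ is the stratum total.
Stratum 1 (Urban): n = 4646; a·d/n = 226·2768/4646 = 134.6466; b·c/n = 1394·258/4646 = 77.4111
Stratum 2 (Rural): n = 3302; a·d/n = 2020·275/3302 = 168.2314; b·c/n = 790·217/3302 = 51.9170
OR_MH = (134.6466 + 168.2314) / (77.4111 + 51.9170) = 302.8780 / 129.3281 = 2.34193

2.34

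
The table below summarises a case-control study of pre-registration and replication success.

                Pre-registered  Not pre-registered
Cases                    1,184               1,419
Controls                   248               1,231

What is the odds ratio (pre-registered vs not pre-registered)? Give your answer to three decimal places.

Reading the table with exposure as columns: a = 1184 (Pre-registered, case), b = 248 (Pre-registered, non-case), c = 1419 (Not pre-registered, case), d = 1231.
OR = (a·d)/(b·c) = (1184 × 1231) / (248 × 1419) = 1457504 / 351912 = 4.14167
The odds of replication success are about 4.14 times as high in the pre-registered group.

4.142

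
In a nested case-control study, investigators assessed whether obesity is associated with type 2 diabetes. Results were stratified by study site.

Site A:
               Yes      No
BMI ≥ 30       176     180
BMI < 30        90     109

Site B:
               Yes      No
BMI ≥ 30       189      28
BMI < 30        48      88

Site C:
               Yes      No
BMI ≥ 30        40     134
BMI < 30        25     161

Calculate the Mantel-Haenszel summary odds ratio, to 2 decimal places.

2.35

OR_MH = Σ(aᵢdᵢ/nᵢ) / Σ(bᵢcᵢ/nᵢ), where nᵢ is the stratum total.
Stratum 1 (Site A): n = 555; a·d/n = 176·109/555 = 34.5658; b·c/n = 180·90/555 = 29.1892
Stratum 2 (Site B): n = 353; a·d/n = 189·88/353 = 47.1161; b·c/n = 28·48/353 = 3.8074
Stratum 3 (Site C): n = 360; a·d/n = 40·161/360 = 17.8889; b·c/n = 134·25/360 = 9.3056
OR_MH = (34.5658 + 47.1161 + 17.8889) / (29.1892 + 3.8074 + 9.3056) = 99.5708 / 42.3021 = 2.35380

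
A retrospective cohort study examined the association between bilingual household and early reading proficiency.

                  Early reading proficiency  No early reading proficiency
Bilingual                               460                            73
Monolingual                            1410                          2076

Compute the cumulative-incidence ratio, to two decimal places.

Cells: a = 460, b = 73, c = 1410, d = 2076.
Risk in exposed = 460/533 = 0.86304; risk in unexposed = 1410/3486 = 0.40448.
RR = 0.86304 / 0.40448 = 2.13373
The risk among the exposed is 2.13 times that among the unexposed.

2.13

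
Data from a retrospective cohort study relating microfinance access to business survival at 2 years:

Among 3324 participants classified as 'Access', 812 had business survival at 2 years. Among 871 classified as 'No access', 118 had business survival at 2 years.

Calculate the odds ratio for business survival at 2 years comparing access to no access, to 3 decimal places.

From the description: a = 812, b = 2512, c = 118, d = 753.
OR = (a·d)/(b·c) = (812 × 753) / (2512 × 118) = 611436 / 296416 = 2.06276
The odds of business survival at 2 years are about 2.06 times as high in the access group.

2.063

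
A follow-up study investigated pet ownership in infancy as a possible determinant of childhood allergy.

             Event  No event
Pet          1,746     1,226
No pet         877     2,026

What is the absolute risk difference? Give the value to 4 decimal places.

Cells: a = 1746, b = 1226, c = 877, d = 2026.
Risk in exposed = 1746/2972 = 0.587483; risk in unexposed = 877/2903 = 0.302101.
Risk difference = 0.587483 − 0.302101 = 0.285382

0.2854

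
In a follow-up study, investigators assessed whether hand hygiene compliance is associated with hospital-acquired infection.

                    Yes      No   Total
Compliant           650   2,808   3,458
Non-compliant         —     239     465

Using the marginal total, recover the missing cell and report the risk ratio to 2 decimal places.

The missing cell is in the unexposed row: 465 − 239 = 226.
So a = 650, b = 2808, c = 226, d = 239.
RR = [a/(a+b)] / [c/(c+d)] = (650/3458) / (226/465) = 0.18797/0.48602 = 0.38675

0.39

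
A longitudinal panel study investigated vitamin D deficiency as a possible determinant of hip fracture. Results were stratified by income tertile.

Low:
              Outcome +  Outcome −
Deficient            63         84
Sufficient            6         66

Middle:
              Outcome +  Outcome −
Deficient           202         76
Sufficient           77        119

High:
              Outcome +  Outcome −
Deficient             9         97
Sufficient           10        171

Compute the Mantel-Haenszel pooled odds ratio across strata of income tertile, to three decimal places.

OR_MH = Σ(aᵢdᵢ/nᵢ) / Σ(bᵢcᵢ/nᵢ), where nᵢ is the stratum total.
Stratum 1 (Low): n = 219; a·d/n = 63·66/219 = 18.9863; b·c/n = 84·6/219 = 2.3014
Stratum 2 (Middle): n = 474; a·d/n = 202·119/474 = 50.7131; b·c/n = 76·77/474 = 12.3460
Stratum 3 (High): n = 287; a·d/n = 9·171/287 = 5.3624; b·c/n = 97·10/287 = 3.3798
OR_MH = (18.9863 + 50.7131 + 5.3624) / (2.3014 + 12.3460 + 3.3798) = 75.0618 / 18.0272 = 4.16382

4.164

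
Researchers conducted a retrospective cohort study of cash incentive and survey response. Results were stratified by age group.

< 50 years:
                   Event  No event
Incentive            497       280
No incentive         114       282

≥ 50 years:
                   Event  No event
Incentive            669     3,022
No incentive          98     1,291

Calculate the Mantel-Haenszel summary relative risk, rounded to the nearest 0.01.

RR_MH = Σ(aᵢ·n₀ᵢ/nᵢ) / Σ(cᵢ·n₁ᵢ/nᵢ), with n₁ᵢ = aᵢ+bᵢ (exposed), n₀ᵢ = cᵢ+dᵢ (unexposed), nᵢ = n₁ᵢ+n₀ᵢ.
Stratum 1 (< 50 years): n₁ = 777, n₀ = 396, n = 1173; a·n₀/n = 497·396/1173 = 167.7852; c·n₁/n = 114·777/1173 = 75.5141
Stratum 2 (≥ 50 years): n₁ = 3691, n₀ = 1389, n = 5080; a·n₀/n = 669·1389/5080 = 182.9215; c·n₁/n = 98·3691/5080 = 71.2043
RR_MH = (167.7852 + 182.9215) / (75.5141 + 71.2043) = 350.7066 / 146.7184 = 2.39034

2.39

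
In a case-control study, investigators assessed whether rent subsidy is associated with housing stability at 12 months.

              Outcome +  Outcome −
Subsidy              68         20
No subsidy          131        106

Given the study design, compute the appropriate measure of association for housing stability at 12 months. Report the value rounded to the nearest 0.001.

Cells: a = 68, b = 20, c = 131, d = 106.
This is a case-control study: participants were sampled on outcome status, so risks in the source population cannot be estimated directly — relative risk is not valid here. The odds ratio is the appropriate measure.
OR = (a·d)/(b·c) = (68 × 106) / (20 × 131) = 7208 / 2620 = 2.75115

2.751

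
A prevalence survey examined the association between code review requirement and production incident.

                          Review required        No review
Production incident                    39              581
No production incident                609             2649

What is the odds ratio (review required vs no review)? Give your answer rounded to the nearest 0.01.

0.29

Reading the table with exposure as columns: a = 39 (Review required, case), b = 609 (Review required, non-case), c = 581 (No review, case), d = 2649.
OR = (a·d)/(b·c) = (39 × 2649) / (609 × 581) = 103311 / 353829 = 0.29198
Exposure is associated with lower odds of production incident (OR = 0.29 < 1).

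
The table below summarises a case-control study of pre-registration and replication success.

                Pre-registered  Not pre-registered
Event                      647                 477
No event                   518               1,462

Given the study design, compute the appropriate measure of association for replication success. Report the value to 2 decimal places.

3.83

Reading the table with exposure as columns: a = 647 (Pre-registered, case), b = 518 (Pre-registered, non-case), c = 477 (Not pre-registered, case), d = 1462.
This is a case-control study: participants were sampled on outcome status, so risks in the source population cannot be estimated directly — relative risk is not valid here. The odds ratio is the appropriate measure.
OR = (a·d)/(b·c) = (647 × 1462) / (518 × 477) = 945914 / 247086 = 3.82828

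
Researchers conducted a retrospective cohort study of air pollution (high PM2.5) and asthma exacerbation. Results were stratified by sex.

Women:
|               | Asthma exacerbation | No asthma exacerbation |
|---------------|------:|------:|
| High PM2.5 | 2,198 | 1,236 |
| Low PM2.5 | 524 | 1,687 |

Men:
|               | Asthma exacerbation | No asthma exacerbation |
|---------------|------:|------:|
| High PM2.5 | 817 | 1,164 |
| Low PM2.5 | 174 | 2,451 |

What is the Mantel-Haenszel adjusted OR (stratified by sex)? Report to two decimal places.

6.88

OR_MH = Σ(aᵢdᵢ/nᵢ) / Σ(bᵢcᵢ/nᵢ), where nᵢ is the stratum total.
Stratum 1 (Women): n = 5645; a·d/n = 2198·1687/5645 = 656.8691; b·c/n = 1236·524/5645 = 114.7323
Stratum 2 (Men): n = 4606; a·d/n = 817·2451/4606 = 434.7518; b·c/n = 1164·174/4606 = 43.9722
OR_MH = (656.8691 + 434.7518) / (114.7323 + 43.9722) = 1091.6209 / 158.7045 = 6.87832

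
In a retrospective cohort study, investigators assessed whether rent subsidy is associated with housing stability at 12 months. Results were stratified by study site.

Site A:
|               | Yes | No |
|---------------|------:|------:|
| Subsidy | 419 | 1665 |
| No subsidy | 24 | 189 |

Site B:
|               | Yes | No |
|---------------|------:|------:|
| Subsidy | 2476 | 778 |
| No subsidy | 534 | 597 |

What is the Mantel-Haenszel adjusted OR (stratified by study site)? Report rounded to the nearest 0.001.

3.313

OR_MH = Σ(aᵢdᵢ/nᵢ) / Σ(bᵢcᵢ/nᵢ), where nᵢ is the stratum total.
Stratum 1 (Site A): n = 2297; a·d/n = 419·189/2297 = 34.4758; b·c/n = 1665·24/2297 = 17.3966
Stratum 2 (Site B): n = 4385; a·d/n = 2476·597/4385 = 337.0974; b·c/n = 778·534/4385 = 94.7439
OR_MH = (34.4758 + 337.0974) / (17.3966 + 94.7439) = 371.5732 / 112.1405 = 3.31346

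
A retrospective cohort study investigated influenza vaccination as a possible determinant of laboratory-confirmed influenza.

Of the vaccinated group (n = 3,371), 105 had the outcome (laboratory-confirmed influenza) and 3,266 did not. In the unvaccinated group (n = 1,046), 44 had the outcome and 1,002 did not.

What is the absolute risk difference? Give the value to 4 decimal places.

From the description: a = 105, b = 3266, c = 44, d = 1002.
Risk in exposed = 105/3371 = 0.031148; risk in unexposed = 44/1046 = 0.042065.
Risk difference = 0.031148 − 0.042065 = -0.010917

-0.0109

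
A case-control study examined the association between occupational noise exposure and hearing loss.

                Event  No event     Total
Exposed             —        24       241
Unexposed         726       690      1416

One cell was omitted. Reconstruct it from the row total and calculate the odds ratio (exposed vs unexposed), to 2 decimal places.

The missing cell is in the exposed row: 241 − 24 = 217.
So a = 217, b = 24, c = 726, d = 690.
OR = (a·d)/(b·c) = (217 × 690) / (24 × 726) = 149730 / 17424 = 8.59332

8.59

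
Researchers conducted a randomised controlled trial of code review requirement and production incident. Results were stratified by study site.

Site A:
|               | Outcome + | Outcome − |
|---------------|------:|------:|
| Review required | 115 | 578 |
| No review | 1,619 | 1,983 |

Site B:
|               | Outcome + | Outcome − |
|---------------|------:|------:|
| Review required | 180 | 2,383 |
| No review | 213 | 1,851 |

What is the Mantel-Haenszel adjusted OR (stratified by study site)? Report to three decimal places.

0.382

OR_MH = Σ(aᵢdᵢ/nᵢ) / Σ(bᵢcᵢ/nᵢ), where nᵢ is the stratum total.
Stratum 1 (Site A): n = 4295; a·d/n = 115·1983/4295 = 53.0955; b·c/n = 578·1619/4295 = 217.8771
Stratum 2 (Site B): n = 4627; a·d/n = 180·1851/4627 = 72.0078; b·c/n = 2383·213/4627 = 109.6994
OR_MH = (53.0955 + 72.0078) / (217.8771 + 109.6994) = 125.1032 / 327.5764 = 0.38191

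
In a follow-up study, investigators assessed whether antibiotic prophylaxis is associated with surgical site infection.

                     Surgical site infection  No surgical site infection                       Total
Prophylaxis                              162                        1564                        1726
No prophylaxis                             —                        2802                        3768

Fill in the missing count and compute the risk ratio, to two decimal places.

0.37

The missing cell is in the unexposed row: 3768 − 2802 = 966.
So a = 162, b = 1564, c = 966, d = 2802.
RR = [a/(a+b)] / [c/(c+d)] = (162/1726) / (966/3768) = 0.09386/0.25637 = 0.36611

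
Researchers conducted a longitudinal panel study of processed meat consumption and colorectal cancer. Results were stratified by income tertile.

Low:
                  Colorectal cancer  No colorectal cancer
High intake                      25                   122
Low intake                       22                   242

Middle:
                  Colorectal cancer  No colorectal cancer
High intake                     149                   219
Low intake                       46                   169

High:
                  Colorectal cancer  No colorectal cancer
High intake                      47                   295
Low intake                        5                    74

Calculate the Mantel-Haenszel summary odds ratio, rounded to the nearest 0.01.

OR_MH = Σ(aᵢdᵢ/nᵢ) / Σ(bᵢcᵢ/nᵢ), where nᵢ is the stratum total.
Stratum 1 (Low): n = 411; a·d/n = 25·242/411 = 14.7202; b·c/n = 122·22/411 = 6.5304
Stratum 2 (Middle): n = 583; a·d/n = 149·169/583 = 43.1921; b·c/n = 219·46/583 = 17.2796
Stratum 3 (High): n = 421; a·d/n = 47·74/421 = 8.2613; b·c/n = 295·5/421 = 3.5036
OR_MH = (14.7202 + 43.1921 + 8.2613) / (6.5304 + 17.2796 + 3.5036) = 66.1736 / 27.3136 = 2.42274

2.42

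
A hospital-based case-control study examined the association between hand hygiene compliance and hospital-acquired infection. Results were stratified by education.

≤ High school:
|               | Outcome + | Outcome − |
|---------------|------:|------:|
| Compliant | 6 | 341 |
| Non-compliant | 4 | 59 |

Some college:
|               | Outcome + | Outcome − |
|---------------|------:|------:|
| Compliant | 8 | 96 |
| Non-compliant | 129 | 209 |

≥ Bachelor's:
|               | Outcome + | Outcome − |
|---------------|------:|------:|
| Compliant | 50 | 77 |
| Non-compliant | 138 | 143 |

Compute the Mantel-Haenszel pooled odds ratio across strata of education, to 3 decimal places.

OR_MH = Σ(aᵢdᵢ/nᵢ) / Σ(bᵢcᵢ/nᵢ), where nᵢ is the stratum total.
Stratum 1 (≤ High school): n = 410; a·d/n = 6·59/410 = 0.8634; b·c/n = 341·4/410 = 3.3268
Stratum 2 (Some college): n = 442; a·d/n = 8·209/442 = 3.7828; b·c/n = 96·129/442 = 28.0181
Stratum 3 (≥ Bachelor's): n = 408; a·d/n = 50·143/408 = 17.5245; b·c/n = 77·138/408 = 26.0441
OR_MH = (0.8634 + 3.7828 + 17.5245) / (3.3268 + 28.0181 + 26.0441) = 22.1707 / 57.3890 = 0.38632

0.386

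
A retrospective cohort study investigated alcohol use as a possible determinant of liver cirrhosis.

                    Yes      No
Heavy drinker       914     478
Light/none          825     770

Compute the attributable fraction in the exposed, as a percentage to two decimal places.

21.23

Cells: a = 914, b = 478, c = 825, d = 770.
Risk in exposed = 914/1392 = 0.65661; risk in unexposed = 825/1595 = 0.51724.
RR = 0.65661/0.51724 = 1.26944
AR% = (RR − 1)/RR × 100 = (1.26944 − 1)/1.26944 × 100 = 21.2254%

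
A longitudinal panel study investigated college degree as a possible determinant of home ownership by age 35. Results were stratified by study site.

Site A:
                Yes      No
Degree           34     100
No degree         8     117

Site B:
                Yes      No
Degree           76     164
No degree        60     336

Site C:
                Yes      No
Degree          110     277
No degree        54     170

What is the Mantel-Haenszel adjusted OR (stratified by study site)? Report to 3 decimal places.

OR_MH = Σ(aᵢdᵢ/nᵢ) / Σ(bᵢcᵢ/nᵢ), where nᵢ is the stratum total.
Stratum 1 (Site A): n = 259; a·d/n = 34·117/259 = 15.3591; b·c/n = 100·8/259 = 3.0888
Stratum 2 (Site B): n = 636; a·d/n = 76·336/636 = 40.1509; b·c/n = 164·60/636 = 15.4717
Stratum 3 (Site C): n = 611; a·d/n = 110·170/611 = 30.6056; b·c/n = 277·54/611 = 24.4812
OR_MH = (15.3591 + 40.1509 + 30.6056) / (3.0888 + 15.4717 + 24.4812) = 86.1156 / 43.0417 = 2.00075

2.001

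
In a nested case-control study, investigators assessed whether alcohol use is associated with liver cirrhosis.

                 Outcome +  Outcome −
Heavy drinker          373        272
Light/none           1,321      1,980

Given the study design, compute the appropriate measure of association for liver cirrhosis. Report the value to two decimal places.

2.06

Cells: a = 373, b = 272, c = 1321, d = 1980.
This is a nested case-control study: participants were sampled on outcome status, so risks in the source population cannot be estimated directly — relative risk is not valid here. The odds ratio is the appropriate measure.
OR = (a·d)/(b·c) = (373 × 1980) / (272 × 1321) = 738540 / 359312 = 2.05543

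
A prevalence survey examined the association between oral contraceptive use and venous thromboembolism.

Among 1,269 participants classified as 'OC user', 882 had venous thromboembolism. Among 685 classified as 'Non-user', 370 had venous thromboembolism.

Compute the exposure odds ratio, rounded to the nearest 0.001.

1.940

From the description: a = 882, b = 387, c = 370, d = 315.
OR = (a·d)/(b·c) = (882 × 315) / (387 × 370) = 277830 / 143190 = 1.94029
The odds of venous thromboembolism are about 1.94 times as high in the oc user group.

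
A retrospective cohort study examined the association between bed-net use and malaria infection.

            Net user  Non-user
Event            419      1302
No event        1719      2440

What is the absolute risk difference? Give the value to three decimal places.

-0.152

Reading the table with exposure as columns: a = 419 (Net user, case), b = 1719 (Net user, non-case), c = 1302 (Non-user, case), d = 2440.
Risk in exposed = 419/2138 = 0.195978; risk in unexposed = 1302/3742 = 0.347942.
Risk difference = 0.195978 − 0.347942 = -0.151965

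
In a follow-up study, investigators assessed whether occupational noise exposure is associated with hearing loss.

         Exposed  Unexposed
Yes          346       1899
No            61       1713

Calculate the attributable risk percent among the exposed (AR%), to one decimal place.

38.2

Reading the table with exposure as columns: a = 346 (Exposed, case), b = 61 (Exposed, non-case), c = 1899 (Unexposed, case), d = 1713.
Risk in exposed = 346/407 = 0.85012; risk in unexposed = 1899/3612 = 0.52575.
RR = 0.85012/0.52575 = 1.61698
AR% = (RR − 1)/RR × 100 = (1.61698 − 1)/1.61698 × 100 = 38.1563%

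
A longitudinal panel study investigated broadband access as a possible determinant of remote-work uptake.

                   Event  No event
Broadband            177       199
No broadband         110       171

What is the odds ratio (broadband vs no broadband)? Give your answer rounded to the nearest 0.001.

Cells: a = 177, b = 199, c = 110, d = 171.
OR = (a·d)/(b·c) = (177 × 171) / (199 × 110) = 30267 / 21890 = 1.38269
The odds of remote-work uptake are about 1.38 times as high in the broadband group.

1.383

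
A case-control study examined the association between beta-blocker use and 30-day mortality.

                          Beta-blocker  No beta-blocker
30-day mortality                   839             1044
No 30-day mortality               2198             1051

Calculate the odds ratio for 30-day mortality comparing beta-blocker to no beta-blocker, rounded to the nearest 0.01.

Reading the table with exposure as columns: a = 839 (Beta-blocker, case), b = 2198 (Beta-blocker, non-case), c = 1044 (No beta-blocker, case), d = 1051.
OR = (a·d)/(b·c) = (839 × 1051) / (2198 × 1044) = 881789 / 2294712 = 0.38427
Exposure is associated with lower odds of 30-day mortality (OR = 0.38 < 1).

0.38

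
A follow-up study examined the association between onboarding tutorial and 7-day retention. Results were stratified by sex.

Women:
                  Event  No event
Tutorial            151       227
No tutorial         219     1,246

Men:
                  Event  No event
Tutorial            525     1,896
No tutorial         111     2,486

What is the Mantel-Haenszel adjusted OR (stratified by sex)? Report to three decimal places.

OR_MH = Σ(aᵢdᵢ/nᵢ) / Σ(bᵢcᵢ/nᵢ), where nᵢ is the stratum total.
Stratum 1 (Women): n = 1843; a·d/n = 151·1246/1843 = 102.0868; b·c/n = 227·219/1843 = 26.9740
Stratum 2 (Men): n = 5018; a·d/n = 525·2486/5018 = 260.0937; b·c/n = 1896·111/5018 = 41.9402
OR_MH = (102.0868 + 260.0937) / (26.9740 + 41.9402) = 362.1805 / 68.9142 = 5.25553

5.256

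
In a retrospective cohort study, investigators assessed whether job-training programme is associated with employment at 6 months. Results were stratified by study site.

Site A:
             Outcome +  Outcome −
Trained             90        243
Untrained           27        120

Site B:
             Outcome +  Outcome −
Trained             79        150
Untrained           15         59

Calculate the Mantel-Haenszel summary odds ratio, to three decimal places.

1.796

OR_MH = Σ(aᵢdᵢ/nᵢ) / Σ(bᵢcᵢ/nᵢ), where nᵢ is the stratum total.
Stratum 1 (Site A): n = 480; a·d/n = 90·120/480 = 22.5000; b·c/n = 243·27/480 = 13.6687
Stratum 2 (Site B): n = 303; a·d/n = 79·59/303 = 15.3828; b·c/n = 150·15/303 = 7.4257
OR_MH = (22.5000 + 15.3828) / (13.6687 + 7.4257) = 37.8828 / 21.0945 = 1.79586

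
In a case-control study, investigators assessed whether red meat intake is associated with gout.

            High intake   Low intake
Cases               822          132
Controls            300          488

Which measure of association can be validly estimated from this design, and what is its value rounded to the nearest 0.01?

Reading the table with exposure as columns: a = 822 (High intake, case), b = 300 (High intake, non-case), c = 132 (Low intake, case), d = 488.
This is a case-control study: participants were sampled on outcome status, so risks in the source population cannot be estimated directly — relative risk is not valid here. The odds ratio is the appropriate measure.
OR = (a·d)/(b·c) = (822 × 488) / (300 × 132) = 401136 / 39600 = 10.12970

10.13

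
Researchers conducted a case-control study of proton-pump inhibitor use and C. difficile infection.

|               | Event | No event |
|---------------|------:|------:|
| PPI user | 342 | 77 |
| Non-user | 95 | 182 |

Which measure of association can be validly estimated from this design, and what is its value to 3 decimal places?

8.509

Cells: a = 342, b = 77, c = 95, d = 182.
This is a case-control study: participants were sampled on outcome status, so risks in the source population cannot be estimated directly — relative risk is not valid here. The odds ratio is the appropriate measure.
OR = (a·d)/(b·c) = (342 × 182) / (77 × 95) = 62244 / 7315 = 8.50909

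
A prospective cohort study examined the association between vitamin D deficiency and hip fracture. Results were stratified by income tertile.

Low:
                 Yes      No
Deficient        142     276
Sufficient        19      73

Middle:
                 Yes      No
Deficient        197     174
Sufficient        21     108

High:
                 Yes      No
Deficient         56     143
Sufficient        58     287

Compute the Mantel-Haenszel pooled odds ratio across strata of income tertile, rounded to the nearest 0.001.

2.815

OR_MH = Σ(aᵢdᵢ/nᵢ) / Σ(bᵢcᵢ/nᵢ), where nᵢ is the stratum total.
Stratum 1 (Low): n = 510; a·d/n = 142·73/510 = 20.3255; b·c/n = 276·19/510 = 10.2824
Stratum 2 (Middle): n = 500; a·d/n = 197·108/500 = 42.5520; b·c/n = 174·21/500 = 7.3080
Stratum 3 (High): n = 544; a·d/n = 56·287/544 = 29.5441; b·c/n = 143·58/544 = 15.2463
OR_MH = (20.3255 + 42.5520 + 29.5441) / (10.2824 + 7.3080 + 15.2463) = 92.4216 / 32.8367 = 2.81458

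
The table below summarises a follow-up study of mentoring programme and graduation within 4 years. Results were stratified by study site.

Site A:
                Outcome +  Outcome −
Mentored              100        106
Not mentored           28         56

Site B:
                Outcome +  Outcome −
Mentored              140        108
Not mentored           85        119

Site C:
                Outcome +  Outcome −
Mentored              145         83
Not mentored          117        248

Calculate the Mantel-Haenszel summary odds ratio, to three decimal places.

OR_MH = Σ(aᵢdᵢ/nᵢ) / Σ(bᵢcᵢ/nᵢ), where nᵢ is the stratum total.
Stratum 1 (Site A): n = 290; a·d/n = 100·56/290 = 19.3103; b·c/n = 106·28/290 = 10.2345
Stratum 2 (Site B): n = 452; a·d/n = 140·119/452 = 36.8584; b·c/n = 108·85/452 = 20.3097
Stratum 3 (Site C): n = 593; a·d/n = 145·248/593 = 60.6408; b·c/n = 83·117/593 = 16.3761
OR_MH = (19.3103 + 36.8584 + 60.6408) / (10.2345 + 20.3097 + 16.3761) = 116.8096 / 46.9203 = 2.48953

2.490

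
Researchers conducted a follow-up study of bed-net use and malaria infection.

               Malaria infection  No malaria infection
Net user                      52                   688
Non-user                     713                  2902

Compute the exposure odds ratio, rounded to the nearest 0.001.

0.308

Cells: a = 52, b = 688, c = 713, d = 2902.
OR = (a·d)/(b·c) = (52 × 2902) / (688 × 713) = 150904 / 490544 = 0.30763
Exposure is associated with lower odds of malaria infection (OR = 0.31 < 1).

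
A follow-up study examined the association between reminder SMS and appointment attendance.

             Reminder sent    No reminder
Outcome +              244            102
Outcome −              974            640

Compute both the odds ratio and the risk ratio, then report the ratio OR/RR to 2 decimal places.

Reading the table with exposure as columns: a = 244 (Reminder sent, case), b = 974 (Reminder sent, non-case), c = 102 (No reminder, case), d = 640.
OR = (244·640)/(974·102) = 156160/99348 = 1.57185
Risk in exposed = 244/1218 = 0.20033; risk in unexposed = 102/742 = 0.13747; RR = 1.45729
OR/RR = 1.57185 / 1.45729 = 1.07861
The outcome is not rare, so the OR lies further from 1 than the RR.

1.08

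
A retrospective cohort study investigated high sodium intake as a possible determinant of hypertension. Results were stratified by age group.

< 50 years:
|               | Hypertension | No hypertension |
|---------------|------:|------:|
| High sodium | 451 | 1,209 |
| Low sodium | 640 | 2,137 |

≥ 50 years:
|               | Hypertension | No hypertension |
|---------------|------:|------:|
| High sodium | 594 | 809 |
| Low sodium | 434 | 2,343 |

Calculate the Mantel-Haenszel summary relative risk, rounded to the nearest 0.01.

RR_MH = Σ(aᵢ·n₀ᵢ/nᵢ) / Σ(cᵢ·n₁ᵢ/nᵢ), with n₁ᵢ = aᵢ+bᵢ (exposed), n₀ᵢ = cᵢ+dᵢ (unexposed), nᵢ = n₁ᵢ+n₀ᵢ.
Stratum 1 (< 50 years): n₁ = 1660, n₀ = 2777, n = 4437; a·n₀/n = 451·2777/4437 = 282.2689; c·n₁/n = 640·1660/4437 = 239.4411
Stratum 2 (≥ 50 years): n₁ = 1403, n₀ = 2777, n = 4180; a·n₀/n = 594·2777/4180 = 394.6263; c·n₁/n = 434·1403/4180 = 145.6703
RR_MH = (282.2689 + 394.6263) / (239.4411 + 145.6703) = 676.8952 / 385.1114 = 1.75766

1.76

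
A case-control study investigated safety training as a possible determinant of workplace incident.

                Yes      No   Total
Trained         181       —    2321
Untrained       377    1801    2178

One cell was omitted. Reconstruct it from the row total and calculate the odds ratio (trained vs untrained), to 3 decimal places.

0.404

The missing cell is in the exposed row: 2321 − 181 = 2140.
So a = 181, b = 2140, c = 377, d = 1801.
OR = (a·d)/(b·c) = (181 × 1801) / (2140 × 377) = 325981 / 806780 = 0.40405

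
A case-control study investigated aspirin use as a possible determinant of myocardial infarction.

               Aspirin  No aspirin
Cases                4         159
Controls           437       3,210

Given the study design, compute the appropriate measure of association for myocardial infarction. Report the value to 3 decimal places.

Reading the table with exposure as columns: a = 4 (Aspirin, case), b = 437 (Aspirin, non-case), c = 159 (No aspirin, case), d = 3210.
This is a case-control study: participants were sampled on outcome status, so risks in the source population cannot be estimated directly — relative risk is not valid here. The odds ratio is the appropriate measure.
OR = (a·d)/(b·c) = (4 × 3210) / (437 × 159) = 12840 / 69483 = 0.18479

0.185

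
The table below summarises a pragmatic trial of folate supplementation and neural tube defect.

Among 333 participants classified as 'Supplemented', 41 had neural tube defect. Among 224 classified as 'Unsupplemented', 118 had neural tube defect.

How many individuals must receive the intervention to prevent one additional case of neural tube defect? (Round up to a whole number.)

3

Risk in treated group = 41/333 = 0.12312; risk in control = 118/224 = 0.52679.
Absolute risk reduction = 0.52679 − 0.12312 = 0.40366
NNT = 1 / ARR = 1 / 0.40366 = 2.477 → round up → 3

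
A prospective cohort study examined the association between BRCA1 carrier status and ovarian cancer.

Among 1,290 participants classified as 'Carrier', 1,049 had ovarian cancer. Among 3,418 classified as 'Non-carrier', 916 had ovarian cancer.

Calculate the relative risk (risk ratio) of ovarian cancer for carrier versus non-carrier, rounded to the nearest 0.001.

From the description: a = 1049, b = 241, c = 916, d = 2502.
Risk in exposed = 1049/1290 = 0.81318; risk in unexposed = 916/3418 = 0.26799.
RR = 0.81318 / 0.26799 = 3.03433
The risk among the exposed is 3.03 times that among the unexposed.

3.034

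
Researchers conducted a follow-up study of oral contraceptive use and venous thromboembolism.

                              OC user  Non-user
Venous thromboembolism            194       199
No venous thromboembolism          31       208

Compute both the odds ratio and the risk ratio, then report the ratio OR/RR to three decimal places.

Reading the table with exposure as columns: a = 194 (OC user, case), b = 31 (OC user, non-case), c = 199 (Non-user, case), d = 208.
OR = (194·208)/(31·199) = 40352/6169 = 6.54109
Risk in exposed = 194/225 = 0.86222; risk in unexposed = 199/407 = 0.48894; RR = 1.76344
OR/RR = 6.54109 / 1.76344 = 3.70928
The outcome is not rare, so the OR lies further from 1 than the RR.

3.709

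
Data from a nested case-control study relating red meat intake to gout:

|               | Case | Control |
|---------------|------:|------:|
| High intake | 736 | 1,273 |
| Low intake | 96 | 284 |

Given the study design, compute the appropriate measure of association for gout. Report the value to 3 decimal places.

1.710

Cells: a = 736, b = 1273, c = 96, d = 284.
This is a nested case-control study: participants were sampled on outcome status, so risks in the source population cannot be estimated directly — relative risk is not valid here. The odds ratio is the appropriate measure.
OR = (a·d)/(b·c) = (736 × 284) / (1273 × 96) = 209024 / 122208 = 1.71040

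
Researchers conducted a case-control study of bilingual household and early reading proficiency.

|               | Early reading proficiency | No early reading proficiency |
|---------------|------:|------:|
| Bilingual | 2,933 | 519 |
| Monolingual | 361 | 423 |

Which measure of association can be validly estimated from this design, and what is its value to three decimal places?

Cells: a = 2933, b = 519, c = 361, d = 423.
This is a case-control study: participants were sampled on outcome status, so risks in the source population cannot be estimated directly — relative risk is not valid here. The odds ratio is the appropriate measure.
OR = (a·d)/(b·c) = (2933 × 423) / (519 × 361) = 1240659 / 187359 = 6.62183

6.622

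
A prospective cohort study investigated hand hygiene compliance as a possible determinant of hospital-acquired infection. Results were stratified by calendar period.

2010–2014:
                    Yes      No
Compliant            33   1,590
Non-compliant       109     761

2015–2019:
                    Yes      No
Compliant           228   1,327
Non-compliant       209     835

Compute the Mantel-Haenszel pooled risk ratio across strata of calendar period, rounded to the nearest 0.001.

0.526

RR_MH = Σ(aᵢ·n₀ᵢ/nᵢ) / Σ(cᵢ·n₁ᵢ/nᵢ), with n₁ᵢ = aᵢ+bᵢ (exposed), n₀ᵢ = cᵢ+dᵢ (unexposed), nᵢ = n₁ᵢ+n₀ᵢ.
Stratum 1 (2010–2014): n₁ = 1623, n₀ = 870, n = 2493; a·n₀/n = 33·870/2493 = 11.5162; c·n₁/n = 109·1623/2493 = 70.9615
Stratum 2 (2015–2019): n₁ = 1555, n₀ = 1044, n = 2599; a·n₀/n = 228·1044/2599 = 91.5860; c·n₁/n = 209·1555/2599 = 125.0462
RR_MH = (11.5162 + 91.5860) / (70.9615 + 125.0462) = 103.1022 / 196.0077 = 0.52601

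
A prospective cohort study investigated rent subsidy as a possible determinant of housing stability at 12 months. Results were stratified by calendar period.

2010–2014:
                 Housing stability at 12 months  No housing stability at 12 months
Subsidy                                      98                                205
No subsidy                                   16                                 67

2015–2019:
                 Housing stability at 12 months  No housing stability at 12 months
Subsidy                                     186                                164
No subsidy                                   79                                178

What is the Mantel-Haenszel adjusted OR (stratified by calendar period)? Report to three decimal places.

OR_MH = Σ(aᵢdᵢ/nᵢ) / Σ(bᵢcᵢ/nᵢ), where nᵢ is the stratum total.
Stratum 1 (2010–2014): n = 386; a·d/n = 98·67/386 = 17.0104; b·c/n = 205·16/386 = 8.4974
Stratum 2 (2015–2019): n = 607; a·d/n = 186·178/607 = 54.5437; b·c/n = 164·79/607 = 21.3443
OR_MH = (17.0104 + 54.5437) / (8.4974 + 21.3443) = 71.5540 / 29.8417 = 2.39778

2.398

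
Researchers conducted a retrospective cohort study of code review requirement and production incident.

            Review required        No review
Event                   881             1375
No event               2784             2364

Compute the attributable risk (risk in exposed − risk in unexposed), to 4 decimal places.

Reading the table with exposure as columns: a = 881 (Review required, case), b = 2784 (Review required, non-case), c = 1375 (No review, case), d = 2364.
Risk in exposed = 881/3665 = 0.240382; risk in unexposed = 1375/3739 = 0.367745.
Risk difference = 0.240382 − 0.367745 = -0.127363

-0.1274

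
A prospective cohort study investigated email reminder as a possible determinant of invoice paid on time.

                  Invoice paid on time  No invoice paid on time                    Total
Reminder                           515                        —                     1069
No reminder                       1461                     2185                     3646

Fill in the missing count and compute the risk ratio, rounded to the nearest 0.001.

1.202

The missing cell is in the exposed row: 1069 − 515 = 554.
So a = 515, b = 554, c = 1461, d = 2185.
RR = [a/(a+b)] / [c/(c+d)] = (515/1069) / (1461/3646) = 0.48176/0.40071 = 1.20225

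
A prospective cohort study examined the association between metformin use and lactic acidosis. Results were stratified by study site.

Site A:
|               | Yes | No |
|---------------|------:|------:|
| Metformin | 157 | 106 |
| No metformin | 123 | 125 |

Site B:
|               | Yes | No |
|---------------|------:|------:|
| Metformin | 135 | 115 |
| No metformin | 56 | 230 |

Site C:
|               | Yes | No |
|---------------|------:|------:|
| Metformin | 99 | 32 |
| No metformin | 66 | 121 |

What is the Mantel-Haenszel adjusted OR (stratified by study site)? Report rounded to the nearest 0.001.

3.034

OR_MH = Σ(aᵢdᵢ/nᵢ) / Σ(bᵢcᵢ/nᵢ), where nᵢ is the stratum total.
Stratum 1 (Site A): n = 511; a·d/n = 157·125/511 = 38.4051; b·c/n = 106·123/511 = 25.5147
Stratum 2 (Site B): n = 536; a·d/n = 135·230/536 = 57.9291; b·c/n = 115·56/536 = 12.0149
Stratum 3 (Site C): n = 318; a·d/n = 99·121/318 = 37.6698; b·c/n = 32·66/318 = 6.6415
OR_MH = (38.4051 + 57.9291 + 37.6698) / (25.5147 + 12.0149 + 6.6415) = 134.0040 / 44.1711 = 3.03375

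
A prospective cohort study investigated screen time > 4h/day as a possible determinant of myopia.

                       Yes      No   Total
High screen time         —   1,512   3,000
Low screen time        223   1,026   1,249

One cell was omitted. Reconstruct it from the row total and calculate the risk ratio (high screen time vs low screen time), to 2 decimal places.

The missing cell is in the exposed row: 3000 − 1512 = 1488.
So a = 1488, b = 1512, c = 223, d = 1026.
RR = [a/(a+b)] / [c/(c+d)] = (1488/3000) / (223/1249) = 0.49600/0.17854 = 2.77804

2.78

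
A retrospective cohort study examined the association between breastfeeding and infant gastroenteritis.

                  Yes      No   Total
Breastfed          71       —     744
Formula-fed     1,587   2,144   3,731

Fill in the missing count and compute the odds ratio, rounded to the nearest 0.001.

The missing cell is in the exposed row: 744 − 71 = 673.
So a = 71, b = 673, c = 1587, d = 2144.
OR = (a·d)/(b·c) = (71 × 2144) / (673 × 1587) = 152224 / 1068051 = 0.14253

0.143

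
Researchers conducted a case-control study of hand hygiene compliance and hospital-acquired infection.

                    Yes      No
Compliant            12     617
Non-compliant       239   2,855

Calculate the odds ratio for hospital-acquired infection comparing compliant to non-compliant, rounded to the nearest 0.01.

0.23

Cells: a = 12, b = 617, c = 239, d = 2855.
OR = (a·d)/(b·c) = (12 × 2855) / (617 × 239) = 34260 / 147463 = 0.23233
Exposure is associated with lower odds of hospital-acquired infection (OR = 0.23 < 1).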